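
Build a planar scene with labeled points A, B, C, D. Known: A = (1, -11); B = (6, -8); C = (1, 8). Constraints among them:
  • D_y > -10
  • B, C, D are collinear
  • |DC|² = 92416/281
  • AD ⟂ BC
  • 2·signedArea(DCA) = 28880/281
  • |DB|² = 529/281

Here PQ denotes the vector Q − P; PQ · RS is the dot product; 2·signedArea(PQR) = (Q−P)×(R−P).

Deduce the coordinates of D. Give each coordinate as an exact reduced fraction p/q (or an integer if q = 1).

D = (1801/281, -2616/281)

1. D_x = 1801/281  [B, C, D are collinear ∩ AD ⟂ BC]
2. D_y = -2616/281  [B, C, D are collinear ∩ AD ⟂ BC]
   → D = (1801/281, -2616/281)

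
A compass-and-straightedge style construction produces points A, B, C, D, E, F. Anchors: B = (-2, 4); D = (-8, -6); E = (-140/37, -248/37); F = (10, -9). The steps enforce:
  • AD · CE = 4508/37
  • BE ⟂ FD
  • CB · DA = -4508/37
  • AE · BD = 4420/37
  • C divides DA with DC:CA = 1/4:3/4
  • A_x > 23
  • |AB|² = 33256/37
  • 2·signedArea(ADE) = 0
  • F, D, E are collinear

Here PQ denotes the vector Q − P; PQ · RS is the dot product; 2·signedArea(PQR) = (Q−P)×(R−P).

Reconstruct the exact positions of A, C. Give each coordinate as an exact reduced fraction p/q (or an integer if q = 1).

A = (880/37, -418/37)
C = (-2/37, -271/37)

1. A_x = 880/37  [2·signedArea(ADE) = 0 ∩ AE · BD = 4420/37]
2. A_y = -418/37  [2·signedArea(ADE) = 0 ∩ AE · BD = 4420/37]
   → A = (880/37, -418/37)
3. C_x = -2/37  [C divides DA with DC:CA = 1/4:3/4]
4. C_y = -271/37  [C divides DA with DC:CA = 1/4:3/4]
   → C = (-2/37, -271/37)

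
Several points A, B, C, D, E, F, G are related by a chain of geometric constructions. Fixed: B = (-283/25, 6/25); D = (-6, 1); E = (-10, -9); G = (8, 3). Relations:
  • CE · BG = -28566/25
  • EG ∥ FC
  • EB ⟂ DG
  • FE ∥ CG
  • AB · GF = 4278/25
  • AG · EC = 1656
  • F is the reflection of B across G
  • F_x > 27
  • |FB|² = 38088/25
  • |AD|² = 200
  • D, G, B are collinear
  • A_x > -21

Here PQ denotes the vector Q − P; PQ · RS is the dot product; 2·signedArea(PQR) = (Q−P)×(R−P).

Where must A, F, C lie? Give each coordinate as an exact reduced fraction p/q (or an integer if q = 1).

A = (-20, -1)
C = (1133/25, 444/25)
F = (683/25, 144/25)

1. F_x = 683/25  [F is the reflection of B across G]
2. F_y = 144/25  [F is the reflection of B across G]
   → F = (683/25, 144/25)
3. C_x = 1133/25  [FE ∥ CG ∩ EG ∥ FC]
4. C_y = 444/25  [FE ∥ CG ∩ EG ∥ FC]
   → C = (1133/25, 444/25)
5. A_x = -20  [AB · GF = 4278/25 ∩ AG · EC = 1656]
6. A_y = -1  [AB · GF = 4278/25 ∩ AG · EC = 1656]
   → A = (-20, -1)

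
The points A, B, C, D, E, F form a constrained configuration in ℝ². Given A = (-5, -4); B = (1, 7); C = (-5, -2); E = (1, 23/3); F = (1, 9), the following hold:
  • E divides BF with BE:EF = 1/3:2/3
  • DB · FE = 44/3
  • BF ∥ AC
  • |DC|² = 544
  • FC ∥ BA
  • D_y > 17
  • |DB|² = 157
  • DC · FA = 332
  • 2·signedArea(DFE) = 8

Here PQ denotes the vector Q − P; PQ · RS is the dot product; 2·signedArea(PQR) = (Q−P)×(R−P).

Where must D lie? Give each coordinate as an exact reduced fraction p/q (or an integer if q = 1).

1. D_x = 7  [2·signedArea(DFE) = 8 ∩ DB · FE = 44/3]
2. D_y = 18  [2·signedArea(DFE) = 8 ∩ DB · FE = 44/3]
   → D = (7, 18)

D = (7, 18)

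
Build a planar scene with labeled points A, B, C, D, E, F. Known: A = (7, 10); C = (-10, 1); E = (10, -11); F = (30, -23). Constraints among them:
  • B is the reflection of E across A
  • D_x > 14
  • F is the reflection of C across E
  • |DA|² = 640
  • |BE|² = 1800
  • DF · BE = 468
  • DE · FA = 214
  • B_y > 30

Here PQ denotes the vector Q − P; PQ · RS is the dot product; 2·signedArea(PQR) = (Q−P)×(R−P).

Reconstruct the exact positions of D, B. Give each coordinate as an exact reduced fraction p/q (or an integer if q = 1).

1. B_x = 4  [B is the reflection of E across A]
2. B_y = 31  [B is the reflection of E across A]
   → B = (4, 31)
3. D_x = 15  [DE · FA = 214 ∩ DF · BE = 468]
4. D_y = -14  [DE · FA = 214 ∩ DF · BE = 468]
   → D = (15, -14)

B = (4, 31)
D = (15, -14)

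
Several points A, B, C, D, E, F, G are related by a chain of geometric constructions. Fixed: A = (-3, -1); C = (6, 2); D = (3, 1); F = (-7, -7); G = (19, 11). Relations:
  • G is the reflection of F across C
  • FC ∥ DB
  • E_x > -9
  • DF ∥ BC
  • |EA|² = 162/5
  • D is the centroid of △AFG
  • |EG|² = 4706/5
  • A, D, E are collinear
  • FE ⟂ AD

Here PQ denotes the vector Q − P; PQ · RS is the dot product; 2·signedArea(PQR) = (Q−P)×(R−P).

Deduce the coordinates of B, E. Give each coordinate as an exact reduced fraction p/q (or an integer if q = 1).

B = (16, 10)
E = (-42/5, -14/5)

1. B_x = 16  [DF ∥ BC ∩ FC ∥ DB]
2. B_y = 10  [DF ∥ BC ∩ FC ∥ DB]
   → B = (16, 10)
3. E_x = -42/5  [A, D, E are collinear ∩ FE ⟂ AD]
4. E_y = -14/5  [A, D, E are collinear ∩ FE ⟂ AD]
   → E = (-42/5, -14/5)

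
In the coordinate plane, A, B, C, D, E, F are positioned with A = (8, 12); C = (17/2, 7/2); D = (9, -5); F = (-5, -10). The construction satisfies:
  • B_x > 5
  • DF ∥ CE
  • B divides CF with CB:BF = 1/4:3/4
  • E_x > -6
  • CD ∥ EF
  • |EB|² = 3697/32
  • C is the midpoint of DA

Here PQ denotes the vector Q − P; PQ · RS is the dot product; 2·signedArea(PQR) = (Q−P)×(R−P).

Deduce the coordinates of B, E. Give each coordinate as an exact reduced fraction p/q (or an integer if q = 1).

B = (41/8, 1/8)
E = (-11/2, -3/2)

1. B_x = 41/8  [B divides CF with CB:BF = 1/4:3/4]
2. B_y = 1/8  [B divides CF with CB:BF = 1/4:3/4]
   → B = (41/8, 1/8)
3. E_x = -11/2  [CD ∥ EF ∩ DF ∥ CE]
4. E_y = -3/2  [CD ∥ EF ∩ DF ∥ CE]
   → E = (-11/2, -3/2)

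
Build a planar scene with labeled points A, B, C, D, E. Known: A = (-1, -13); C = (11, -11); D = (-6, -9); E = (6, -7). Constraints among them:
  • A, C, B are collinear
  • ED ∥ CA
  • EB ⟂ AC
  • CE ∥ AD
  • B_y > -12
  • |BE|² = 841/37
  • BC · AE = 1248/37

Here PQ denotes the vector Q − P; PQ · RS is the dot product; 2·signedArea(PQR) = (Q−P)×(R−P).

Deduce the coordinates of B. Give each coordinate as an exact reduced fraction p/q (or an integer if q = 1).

B = (251/37, -433/37)

1. B_x = 251/37  [A, C, B are collinear ∩ EB ⟂ AC]
2. B_y = -433/37  [A, C, B are collinear ∩ EB ⟂ AC]
   → B = (251/37, -433/37)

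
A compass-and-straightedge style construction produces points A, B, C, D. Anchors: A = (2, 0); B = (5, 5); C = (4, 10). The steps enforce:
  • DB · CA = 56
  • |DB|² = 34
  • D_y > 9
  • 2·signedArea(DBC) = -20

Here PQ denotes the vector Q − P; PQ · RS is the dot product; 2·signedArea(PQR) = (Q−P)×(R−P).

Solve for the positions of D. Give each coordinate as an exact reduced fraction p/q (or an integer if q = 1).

1. D_x = 8  [DB · CA = 56 ∩ 2·signedArea(DBC) = -20]
2. D_y = 10  [DB · CA = 56 ∩ 2·signedArea(DBC) = -20]
   → D = (8, 10)

D = (8, 10)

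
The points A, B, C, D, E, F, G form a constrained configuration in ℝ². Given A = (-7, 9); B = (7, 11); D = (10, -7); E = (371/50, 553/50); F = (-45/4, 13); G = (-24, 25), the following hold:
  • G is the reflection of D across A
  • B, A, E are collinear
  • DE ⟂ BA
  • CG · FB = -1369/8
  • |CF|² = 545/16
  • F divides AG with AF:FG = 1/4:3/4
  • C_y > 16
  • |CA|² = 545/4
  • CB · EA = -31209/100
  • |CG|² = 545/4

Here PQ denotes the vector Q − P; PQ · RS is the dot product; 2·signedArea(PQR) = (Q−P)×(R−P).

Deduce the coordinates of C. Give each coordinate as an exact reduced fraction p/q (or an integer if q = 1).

C = (-31/2, 17)

1. C_x = -31/2  [CG · FB = -1369/8 ∩ CB · EA = -31209/100]
2. C_y = 17  [CG · FB = -1369/8 ∩ CB · EA = -31209/100]
   → C = (-31/2, 17)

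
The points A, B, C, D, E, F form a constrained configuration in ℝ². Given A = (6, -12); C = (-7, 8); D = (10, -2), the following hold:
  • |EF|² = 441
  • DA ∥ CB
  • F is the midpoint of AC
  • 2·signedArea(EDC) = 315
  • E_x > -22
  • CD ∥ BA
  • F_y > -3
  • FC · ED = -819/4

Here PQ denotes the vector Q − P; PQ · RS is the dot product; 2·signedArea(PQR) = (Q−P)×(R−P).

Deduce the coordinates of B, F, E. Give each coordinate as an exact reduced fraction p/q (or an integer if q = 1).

1. B_x = -11  [CD ∥ BA ∩ DA ∥ CB]
2. B_y = -2  [CD ∥ BA ∩ DA ∥ CB]
   → B = (-11, -2)
3. F_x = -1/2  [F is the midpoint of AC]
4. F_y = -2  [F is the midpoint of AC]
   → F = (-1/2, -2)
5. E_x = -43/2  [2·signedArea(EDC) = 315 ∩ FC · ED = -819/4]
6. E_y = -2  [2·signedArea(EDC) = 315 ∩ FC · ED = -819/4]
   → E = (-43/2, -2)

B = (-11, -2)
E = (-43/2, -2)
F = (-1/2, -2)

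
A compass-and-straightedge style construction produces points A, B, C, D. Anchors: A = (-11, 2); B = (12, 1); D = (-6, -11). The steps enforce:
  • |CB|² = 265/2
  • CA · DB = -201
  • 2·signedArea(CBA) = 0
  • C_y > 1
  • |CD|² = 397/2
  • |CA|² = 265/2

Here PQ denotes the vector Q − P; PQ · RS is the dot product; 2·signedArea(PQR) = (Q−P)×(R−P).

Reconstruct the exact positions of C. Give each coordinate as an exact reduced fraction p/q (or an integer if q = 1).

1. C_x = 1/2  [2·signedArea(CBA) = 0 ∩ CA · DB = -201]
2. C_y = 3/2  [2·signedArea(CBA) = 0 ∩ CA · DB = -201]
   → C = (1/2, 3/2)

C = (1/2, 3/2)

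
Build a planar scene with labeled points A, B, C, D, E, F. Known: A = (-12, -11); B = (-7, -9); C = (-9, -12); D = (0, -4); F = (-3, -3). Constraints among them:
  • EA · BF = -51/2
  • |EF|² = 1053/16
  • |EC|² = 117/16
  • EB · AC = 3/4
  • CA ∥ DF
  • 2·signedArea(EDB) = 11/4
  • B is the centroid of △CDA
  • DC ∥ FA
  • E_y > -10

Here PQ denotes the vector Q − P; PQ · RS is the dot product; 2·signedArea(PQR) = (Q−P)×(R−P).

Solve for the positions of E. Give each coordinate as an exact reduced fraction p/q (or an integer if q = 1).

E = (-15/2, -39/4)

1. E_x = -15/2  [EB · AC = 3/4 ∩ EA · BF = -51/2]
2. E_y = -39/4  [EB · AC = 3/4 ∩ EA · BF = -51/2]
   → E = (-15/2, -39/4)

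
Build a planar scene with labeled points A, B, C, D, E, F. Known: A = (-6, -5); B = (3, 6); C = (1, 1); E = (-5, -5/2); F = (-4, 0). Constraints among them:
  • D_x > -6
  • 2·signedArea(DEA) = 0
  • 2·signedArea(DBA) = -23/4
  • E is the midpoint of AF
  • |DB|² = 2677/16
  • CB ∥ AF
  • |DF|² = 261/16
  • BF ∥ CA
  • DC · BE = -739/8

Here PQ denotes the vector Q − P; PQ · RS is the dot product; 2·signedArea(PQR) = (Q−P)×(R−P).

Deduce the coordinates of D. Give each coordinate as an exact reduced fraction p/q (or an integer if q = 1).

1. D_x = -11/2  [2·signedArea(DEA) = 0 ∩ DC · BE = -739/8]
2. D_y = -15/4  [2·signedArea(DEA) = 0 ∩ DC · BE = -739/8]
   → D = (-11/2, -15/4)

D = (-11/2, -15/4)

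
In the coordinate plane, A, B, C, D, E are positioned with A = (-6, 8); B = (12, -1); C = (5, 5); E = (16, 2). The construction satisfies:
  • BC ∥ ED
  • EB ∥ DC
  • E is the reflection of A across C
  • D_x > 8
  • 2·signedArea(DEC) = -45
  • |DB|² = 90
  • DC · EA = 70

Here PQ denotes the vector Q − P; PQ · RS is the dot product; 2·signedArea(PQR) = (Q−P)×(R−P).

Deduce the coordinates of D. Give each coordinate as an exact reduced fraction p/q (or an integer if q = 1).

1. D_x = 9  [EB ∥ DC ∩ BC ∥ ED]
2. D_y = 8  [EB ∥ DC ∩ BC ∥ ED]
   → D = (9, 8)

D = (9, 8)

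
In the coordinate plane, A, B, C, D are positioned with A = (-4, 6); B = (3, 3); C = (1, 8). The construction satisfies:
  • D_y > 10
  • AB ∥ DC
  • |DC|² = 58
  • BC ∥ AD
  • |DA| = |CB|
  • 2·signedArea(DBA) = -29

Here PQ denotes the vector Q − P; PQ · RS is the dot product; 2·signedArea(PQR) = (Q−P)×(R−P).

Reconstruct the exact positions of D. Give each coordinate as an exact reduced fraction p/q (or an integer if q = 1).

D = (-6, 11)

1. D_x = -6  [AB ∥ DC ∩ BC ∥ AD]
2. D_y = 11  [AB ∥ DC ∩ BC ∥ AD]
   → D = (-6, 11)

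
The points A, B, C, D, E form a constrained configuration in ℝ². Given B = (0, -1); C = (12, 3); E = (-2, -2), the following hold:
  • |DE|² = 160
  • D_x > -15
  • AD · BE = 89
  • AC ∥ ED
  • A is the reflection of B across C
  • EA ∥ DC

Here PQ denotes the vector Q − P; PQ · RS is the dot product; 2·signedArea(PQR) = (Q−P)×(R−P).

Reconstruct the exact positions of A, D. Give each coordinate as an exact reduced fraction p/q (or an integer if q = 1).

A = (24, 7)
D = (-14, -6)

1. A_x = 24  [A is the reflection of B across C]
2. A_y = 7  [A is the reflection of B across C]
   → A = (24, 7)
3. D_x = -14  [EA ∥ DC ∩ AC ∥ ED]
4. D_y = -6  [EA ∥ DC ∩ AC ∥ ED]
   → D = (-14, -6)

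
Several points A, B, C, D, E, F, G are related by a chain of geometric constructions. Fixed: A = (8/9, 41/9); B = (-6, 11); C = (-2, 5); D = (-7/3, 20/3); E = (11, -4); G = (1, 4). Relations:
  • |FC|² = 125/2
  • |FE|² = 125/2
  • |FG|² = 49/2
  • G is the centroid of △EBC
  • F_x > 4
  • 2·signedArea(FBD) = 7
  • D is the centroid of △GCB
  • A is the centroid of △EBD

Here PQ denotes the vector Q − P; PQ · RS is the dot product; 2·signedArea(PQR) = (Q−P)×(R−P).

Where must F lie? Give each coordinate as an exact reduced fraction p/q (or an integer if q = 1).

F = (9/2, 1/2)

1. F_x = 9/2  [line 13/3·x + 11/3·y + -64/3 = 0 ∩ |FC|² = 125/2]
2. F_y = 1/2  [line 13/3·x + 11/3·y + -64/3 = 0 ∩ |FC|² = 125/2]
   → F = (9/2, 1/2)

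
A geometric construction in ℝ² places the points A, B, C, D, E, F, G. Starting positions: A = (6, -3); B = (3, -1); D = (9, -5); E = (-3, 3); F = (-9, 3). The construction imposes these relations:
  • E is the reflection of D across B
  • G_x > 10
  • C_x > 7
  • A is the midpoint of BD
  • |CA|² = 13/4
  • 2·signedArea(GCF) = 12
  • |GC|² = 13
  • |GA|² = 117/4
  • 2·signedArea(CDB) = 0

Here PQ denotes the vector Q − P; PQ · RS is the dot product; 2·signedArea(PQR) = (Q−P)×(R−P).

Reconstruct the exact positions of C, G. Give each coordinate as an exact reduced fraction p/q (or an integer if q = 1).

1. C_x = 15/2  [line -4·x + -6·y + 6 = 0 ∩ |CA|² = 13/4]
2. C_y = -4  [line -4·x + -6·y + 6 = 0 ∩ |CA|² = 13/4]
   → C = (15/2, -4)
3. G_x = 21/2  [line -7·x + -33/2·y + -51/2 = 0 ∩ |GC|² = 13]
4. G_y = -6  [line -7·x + -33/2·y + -51/2 = 0 ∩ |GC|² = 13]
   → G = (21/2, -6)

C = (15/2, -4)
G = (21/2, -6)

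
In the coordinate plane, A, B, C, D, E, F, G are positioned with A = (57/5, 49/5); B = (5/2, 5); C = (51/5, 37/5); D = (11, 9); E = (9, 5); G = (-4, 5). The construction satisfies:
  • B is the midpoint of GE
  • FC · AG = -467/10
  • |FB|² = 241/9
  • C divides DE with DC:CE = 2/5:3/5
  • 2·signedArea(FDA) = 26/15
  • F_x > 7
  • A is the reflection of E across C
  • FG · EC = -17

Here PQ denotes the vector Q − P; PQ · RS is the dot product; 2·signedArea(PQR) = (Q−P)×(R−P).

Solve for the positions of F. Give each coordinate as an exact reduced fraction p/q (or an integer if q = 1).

F = (15/2, 19/3)

1. F_x = 15/2  [2·signedArea(FDA) = 26/15 ∩ FG · EC = -17]
2. F_y = 19/3  [2·signedArea(FDA) = 26/15 ∩ FG · EC = -17]
   → F = (15/2, 19/3)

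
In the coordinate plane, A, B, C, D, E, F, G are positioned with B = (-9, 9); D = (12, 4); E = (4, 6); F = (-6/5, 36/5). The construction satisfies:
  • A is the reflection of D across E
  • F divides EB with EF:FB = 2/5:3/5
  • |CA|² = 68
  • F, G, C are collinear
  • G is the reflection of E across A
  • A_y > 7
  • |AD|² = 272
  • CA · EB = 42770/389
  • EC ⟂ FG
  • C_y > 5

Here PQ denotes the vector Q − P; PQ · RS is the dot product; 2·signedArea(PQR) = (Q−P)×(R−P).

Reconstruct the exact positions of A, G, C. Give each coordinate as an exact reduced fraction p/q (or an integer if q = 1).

1. A_x = -4  [A is the reflection of D across E]
2. A_y = 8  [A is the reflection of D across E]
   → A = (-4, 8)
3. G_x = -12  [G is the reflection of E across A]
4. G_y = 10  [G is the reflection of E across A]
   → G = (-12, 10)
5. C_x = 1542/389  [F, G, C are collinear ∩ EC ⟂ FG]
6. C_y = 2280/389  [F, G, C are collinear ∩ EC ⟂ FG]
   → C = (1542/389, 2280/389)

A = (-4, 8)
C = (1542/389, 2280/389)
G = (-12, 10)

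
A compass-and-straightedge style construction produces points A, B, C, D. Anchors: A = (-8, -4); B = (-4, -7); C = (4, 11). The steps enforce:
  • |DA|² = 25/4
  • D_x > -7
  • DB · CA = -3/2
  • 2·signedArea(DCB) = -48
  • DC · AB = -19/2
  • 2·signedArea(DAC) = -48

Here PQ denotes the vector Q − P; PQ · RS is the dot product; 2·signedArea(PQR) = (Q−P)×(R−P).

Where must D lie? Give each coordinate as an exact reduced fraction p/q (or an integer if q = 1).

D = (-6, -11/2)

1. D_x = -6  [DB · CA = -3/2 ∩ DC · AB = -19/2]
2. D_y = -11/2  [DB · CA = -3/2 ∩ DC · AB = -19/2]
   → D = (-6, -11/2)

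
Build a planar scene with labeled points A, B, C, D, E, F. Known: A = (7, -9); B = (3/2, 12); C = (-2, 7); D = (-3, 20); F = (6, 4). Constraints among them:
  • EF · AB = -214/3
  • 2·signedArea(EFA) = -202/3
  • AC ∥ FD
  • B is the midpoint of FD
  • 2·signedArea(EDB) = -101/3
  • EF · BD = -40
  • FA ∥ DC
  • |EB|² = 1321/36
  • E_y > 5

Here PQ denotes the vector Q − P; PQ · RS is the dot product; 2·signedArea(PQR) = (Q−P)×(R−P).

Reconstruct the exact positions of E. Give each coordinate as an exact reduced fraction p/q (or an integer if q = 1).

E = (2/3, 6)

1. E_x = 2/3  [2·signedArea(EDB) = -101/3 ∩ EF · BD = -40]
2. E_y = 6  [2·signedArea(EDB) = -101/3 ∩ EF · BD = -40]
   → E = (2/3, 6)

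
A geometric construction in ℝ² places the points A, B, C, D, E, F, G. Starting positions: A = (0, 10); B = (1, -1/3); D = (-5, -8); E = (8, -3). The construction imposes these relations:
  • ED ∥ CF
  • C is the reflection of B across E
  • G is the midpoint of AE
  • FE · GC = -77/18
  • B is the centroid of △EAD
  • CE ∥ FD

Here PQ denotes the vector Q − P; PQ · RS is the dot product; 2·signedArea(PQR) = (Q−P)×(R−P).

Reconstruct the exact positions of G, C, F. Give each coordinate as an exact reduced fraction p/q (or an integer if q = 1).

1. G_x = 4  [G is the midpoint of AE]
2. G_y = 7/2  [G is the midpoint of AE]
   → G = (4, 7/2)
3. C_x = 15  [C is the reflection of B across E]
4. C_y = -17/3  [C is the reflection of B across E]
   → C = (15, -17/3)
5. F_x = 2  [CE ∥ FD ∩ ED ∥ CF]
6. F_y = -32/3  [CE ∥ FD ∩ ED ∥ CF]
   → F = (2, -32/3)

C = (15, -17/3)
F = (2, -32/3)
G = (4, 7/2)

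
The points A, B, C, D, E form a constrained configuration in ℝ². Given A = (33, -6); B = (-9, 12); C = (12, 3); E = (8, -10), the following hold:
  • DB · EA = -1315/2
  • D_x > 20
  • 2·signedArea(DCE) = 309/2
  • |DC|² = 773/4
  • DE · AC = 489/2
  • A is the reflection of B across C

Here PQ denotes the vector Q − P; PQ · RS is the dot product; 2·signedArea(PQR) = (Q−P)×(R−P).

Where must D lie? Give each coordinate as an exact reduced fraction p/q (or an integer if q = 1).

D = (41/2, -8)

1. D_x = 41/2  [DE · AC = 489/2 ∩ 2·signedArea(DCE) = 309/2]
2. D_y = -8  [DE · AC = 489/2 ∩ 2·signedArea(DCE) = 309/2]
   → D = (41/2, -8)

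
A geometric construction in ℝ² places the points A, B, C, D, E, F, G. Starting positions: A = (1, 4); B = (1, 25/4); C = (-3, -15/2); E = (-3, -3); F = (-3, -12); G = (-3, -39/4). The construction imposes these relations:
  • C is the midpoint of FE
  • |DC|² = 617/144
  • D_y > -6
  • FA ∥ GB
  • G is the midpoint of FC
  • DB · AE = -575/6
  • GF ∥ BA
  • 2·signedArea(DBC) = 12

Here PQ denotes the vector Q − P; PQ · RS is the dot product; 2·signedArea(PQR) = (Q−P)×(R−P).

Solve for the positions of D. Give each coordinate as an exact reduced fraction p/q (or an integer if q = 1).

1. D_x = -5/3  [DB · AE = -575/6 ∩ 2·signedArea(DBC) = 12]
2. D_y = -71/12  [DB · AE = -575/6 ∩ 2·signedArea(DBC) = 12]
   → D = (-5/3, -71/12)

D = (-5/3, -71/12)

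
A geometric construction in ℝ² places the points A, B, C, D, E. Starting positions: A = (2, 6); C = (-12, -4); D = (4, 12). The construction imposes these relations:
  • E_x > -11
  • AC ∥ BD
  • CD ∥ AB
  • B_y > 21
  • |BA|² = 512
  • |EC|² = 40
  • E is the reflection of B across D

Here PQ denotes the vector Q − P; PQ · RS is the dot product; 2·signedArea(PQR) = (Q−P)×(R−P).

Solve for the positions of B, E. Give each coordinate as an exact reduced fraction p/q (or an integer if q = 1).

1. B_x = 18  [AC ∥ BD ∩ CD ∥ AB]
2. B_y = 22  [AC ∥ BD ∩ CD ∥ AB]
   → B = (18, 22)
3. E_x = -10  [E is the reflection of B across D]
4. E_y = 2  [E is the reflection of B across D]
   → E = (-10, 2)

B = (18, 22)
E = (-10, 2)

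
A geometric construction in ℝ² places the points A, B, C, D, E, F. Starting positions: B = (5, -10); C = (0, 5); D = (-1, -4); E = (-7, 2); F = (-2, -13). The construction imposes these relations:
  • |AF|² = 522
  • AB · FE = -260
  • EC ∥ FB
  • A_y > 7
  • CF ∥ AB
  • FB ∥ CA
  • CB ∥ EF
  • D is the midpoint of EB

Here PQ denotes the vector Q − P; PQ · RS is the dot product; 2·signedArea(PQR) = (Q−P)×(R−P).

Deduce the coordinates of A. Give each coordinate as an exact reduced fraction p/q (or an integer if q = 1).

A = (7, 8)

1. A_x = 7  [CF ∥ AB ∩ FB ∥ CA]
2. A_y = 8  [CF ∥ AB ∩ FB ∥ CA]
   → A = (7, 8)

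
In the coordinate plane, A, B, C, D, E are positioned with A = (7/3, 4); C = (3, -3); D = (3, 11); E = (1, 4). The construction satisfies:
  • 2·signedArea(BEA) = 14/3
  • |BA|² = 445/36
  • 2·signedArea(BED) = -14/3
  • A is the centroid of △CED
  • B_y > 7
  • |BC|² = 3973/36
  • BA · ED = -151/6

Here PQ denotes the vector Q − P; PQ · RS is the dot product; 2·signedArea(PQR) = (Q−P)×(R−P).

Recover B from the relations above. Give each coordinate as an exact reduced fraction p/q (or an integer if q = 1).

B = (8/3, 15/2)

1. B_x = 8/3  [2·signedArea(BEA) = 14/3 ∩ 2·signedArea(BED) = -14/3]
2. B_y = 15/2  [2·signedArea(BEA) = 14/3 ∩ 2·signedArea(BED) = -14/3]
   → B = (8/3, 15/2)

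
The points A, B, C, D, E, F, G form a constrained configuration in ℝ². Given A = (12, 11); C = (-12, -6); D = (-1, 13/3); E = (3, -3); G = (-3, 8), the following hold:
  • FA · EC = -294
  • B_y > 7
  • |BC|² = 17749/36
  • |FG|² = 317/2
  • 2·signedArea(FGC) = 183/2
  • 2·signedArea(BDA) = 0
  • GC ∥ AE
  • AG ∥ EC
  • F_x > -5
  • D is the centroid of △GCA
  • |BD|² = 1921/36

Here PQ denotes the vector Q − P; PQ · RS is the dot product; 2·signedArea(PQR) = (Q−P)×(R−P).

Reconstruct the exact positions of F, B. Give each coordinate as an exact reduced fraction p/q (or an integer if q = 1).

B = (11/2, 23/3)
F = (-9/2, -9/2)

1. F_x = -9/2  [2·signedArea(FGC) = 183/2 ∩ FA · EC = -294]
2. F_y = -9/2  [2·signedArea(FGC) = 183/2 ∩ FA · EC = -294]
   → F = (-9/2, -9/2)
3. B_x = 11/2  [line -20/3·x + 13·y + -63 = 0 ∩ |BD|² = 1921/36]
4. B_y = 23/3  [line -20/3·x + 13·y + -63 = 0 ∩ |BD|² = 1921/36]
   → B = (11/2, 23/3)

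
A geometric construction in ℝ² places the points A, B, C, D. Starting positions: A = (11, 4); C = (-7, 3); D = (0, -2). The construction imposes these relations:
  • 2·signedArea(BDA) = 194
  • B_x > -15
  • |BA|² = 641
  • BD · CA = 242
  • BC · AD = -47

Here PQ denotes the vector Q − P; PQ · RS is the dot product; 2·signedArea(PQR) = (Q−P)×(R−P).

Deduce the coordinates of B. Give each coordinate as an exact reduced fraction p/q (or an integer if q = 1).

1. B_x = -14  [2·signedArea(BDA) = 194 ∩ BC · AD = -47]
2. B_y = 8  [2·signedArea(BDA) = 194 ∩ BC · AD = -47]
   → B = (-14, 8)

B = (-14, 8)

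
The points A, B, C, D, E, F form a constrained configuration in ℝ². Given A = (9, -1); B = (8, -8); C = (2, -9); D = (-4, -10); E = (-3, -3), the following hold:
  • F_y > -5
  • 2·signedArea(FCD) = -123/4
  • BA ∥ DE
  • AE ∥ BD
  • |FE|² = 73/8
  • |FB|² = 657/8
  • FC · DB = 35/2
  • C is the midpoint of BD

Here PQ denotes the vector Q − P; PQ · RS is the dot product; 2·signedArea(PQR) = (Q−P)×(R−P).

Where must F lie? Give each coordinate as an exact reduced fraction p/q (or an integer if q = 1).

F = (-1/4, -17/4)

1. F_x = -1/4  [2·signedArea(FCD) = -123/4 ∩ FC · DB = 35/2]
2. F_y = -17/4  [2·signedArea(FCD) = -123/4 ∩ FC · DB = 35/2]
   → F = (-1/4, -17/4)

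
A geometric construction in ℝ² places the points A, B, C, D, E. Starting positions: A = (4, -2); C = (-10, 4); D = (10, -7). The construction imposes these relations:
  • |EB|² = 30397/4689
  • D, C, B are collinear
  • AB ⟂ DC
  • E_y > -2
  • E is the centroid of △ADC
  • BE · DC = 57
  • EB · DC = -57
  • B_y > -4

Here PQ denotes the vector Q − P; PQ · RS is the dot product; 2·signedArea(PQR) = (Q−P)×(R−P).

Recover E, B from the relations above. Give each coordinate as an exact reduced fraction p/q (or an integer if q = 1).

1. E_x = 4/3  [E is the centroid of △ADC]
2. E_y = -5/3  [E is the centroid of △ADC]
   → E = (4/3, -5/3)
3. B_x = 1710/521  [D, C, B are collinear ∩ AB ⟂ DC]
4. B_y = -1722/521  [D, C, B are collinear ∩ AB ⟂ DC]
   → B = (1710/521, -1722/521)

B = (1710/521, -1722/521)
E = (4/3, -5/3)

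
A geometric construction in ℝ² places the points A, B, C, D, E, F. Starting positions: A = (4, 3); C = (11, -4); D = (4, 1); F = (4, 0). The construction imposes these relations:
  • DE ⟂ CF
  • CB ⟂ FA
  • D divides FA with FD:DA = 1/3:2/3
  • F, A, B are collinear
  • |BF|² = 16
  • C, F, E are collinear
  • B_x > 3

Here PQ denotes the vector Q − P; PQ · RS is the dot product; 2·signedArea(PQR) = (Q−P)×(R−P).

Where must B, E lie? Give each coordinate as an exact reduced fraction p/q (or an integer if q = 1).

B = (4, -4)
E = (232/65, 16/65)

1. B_x = 4  [F, A, B are collinear ∩ CB ⟂ FA]
2. B_y = -4  [F, A, B are collinear ∩ CB ⟂ FA]
   → B = (4, -4)
3. E_x = 232/65  [C, F, E are collinear ∩ DE ⟂ CF]
4. E_y = 16/65  [C, F, E are collinear ∩ DE ⟂ CF]
   → E = (232/65, 16/65)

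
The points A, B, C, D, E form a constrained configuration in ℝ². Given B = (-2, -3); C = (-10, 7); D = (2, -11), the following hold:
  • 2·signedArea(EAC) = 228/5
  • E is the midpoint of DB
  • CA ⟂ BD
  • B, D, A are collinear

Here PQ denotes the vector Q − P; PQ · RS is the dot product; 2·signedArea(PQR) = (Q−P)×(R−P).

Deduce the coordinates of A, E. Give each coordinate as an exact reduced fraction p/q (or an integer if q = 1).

1. A_x = -38/5  [B, D, A are collinear ∩ CA ⟂ BD]
2. A_y = 41/5  [B, D, A are collinear ∩ CA ⟂ BD]
   → A = (-38/5, 41/5)
3. E_x = 0  [E is the midpoint of DB]
4. E_y = -7  [E is the midpoint of DB]
   → E = (0, -7)

A = (-38/5, 41/5)
E = (0, -7)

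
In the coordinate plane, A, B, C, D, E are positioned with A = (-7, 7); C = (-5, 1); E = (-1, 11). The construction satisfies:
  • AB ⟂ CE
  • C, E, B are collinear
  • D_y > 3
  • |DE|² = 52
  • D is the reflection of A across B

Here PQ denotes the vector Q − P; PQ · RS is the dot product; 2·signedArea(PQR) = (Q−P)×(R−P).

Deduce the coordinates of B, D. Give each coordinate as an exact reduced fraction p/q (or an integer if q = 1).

B = (-93/29, 159/29)
D = (17/29, 115/29)

1. B_x = -93/29  [C, E, B are collinear ∩ AB ⟂ CE]
2. B_y = 159/29  [C, E, B are collinear ∩ AB ⟂ CE]
   → B = (-93/29, 159/29)
3. D_x = 17/29  [D is the reflection of A across B]
4. D_y = 115/29  [D is the reflection of A across B]
   → D = (17/29, 115/29)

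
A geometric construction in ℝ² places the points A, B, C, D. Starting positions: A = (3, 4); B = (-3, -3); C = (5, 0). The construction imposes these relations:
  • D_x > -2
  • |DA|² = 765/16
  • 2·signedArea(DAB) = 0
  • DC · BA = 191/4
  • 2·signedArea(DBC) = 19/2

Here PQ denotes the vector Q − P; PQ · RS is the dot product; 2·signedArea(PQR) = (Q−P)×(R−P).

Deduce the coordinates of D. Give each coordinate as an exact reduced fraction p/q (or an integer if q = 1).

1. D_x = -3/2  [2·signedArea(DAB) = 0 ∩ DC · BA = 191/4]
2. D_y = -5/4  [2·signedArea(DAB) = 0 ∩ DC · BA = 191/4]
   → D = (-3/2, -5/4)

D = (-3/2, -5/4)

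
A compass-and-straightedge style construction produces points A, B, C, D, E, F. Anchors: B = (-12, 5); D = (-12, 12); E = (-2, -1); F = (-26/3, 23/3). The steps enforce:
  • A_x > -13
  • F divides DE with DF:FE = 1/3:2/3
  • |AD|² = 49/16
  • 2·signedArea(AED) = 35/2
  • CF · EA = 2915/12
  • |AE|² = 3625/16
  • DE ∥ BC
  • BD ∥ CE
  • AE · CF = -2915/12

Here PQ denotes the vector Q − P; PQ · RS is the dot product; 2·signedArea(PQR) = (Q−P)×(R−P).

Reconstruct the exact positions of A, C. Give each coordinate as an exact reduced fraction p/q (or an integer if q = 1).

A = (-12, 41/4)
C = (-2, -8)

1. A_x = -12  [line -13·x + -10·y + -107/2 = 0 ∩ |AD|² = 49/16]
2. A_y = 41/4  [line -13·x + -10·y + -107/2 = 0 ∩ |AD|² = 49/16]
   → A = (-12, 41/4)
3. C_x = -2  [BD ∥ CE ∩ DE ∥ BC]
4. C_y = -8  [BD ∥ CE ∩ DE ∥ BC]
   → C = (-2, -8)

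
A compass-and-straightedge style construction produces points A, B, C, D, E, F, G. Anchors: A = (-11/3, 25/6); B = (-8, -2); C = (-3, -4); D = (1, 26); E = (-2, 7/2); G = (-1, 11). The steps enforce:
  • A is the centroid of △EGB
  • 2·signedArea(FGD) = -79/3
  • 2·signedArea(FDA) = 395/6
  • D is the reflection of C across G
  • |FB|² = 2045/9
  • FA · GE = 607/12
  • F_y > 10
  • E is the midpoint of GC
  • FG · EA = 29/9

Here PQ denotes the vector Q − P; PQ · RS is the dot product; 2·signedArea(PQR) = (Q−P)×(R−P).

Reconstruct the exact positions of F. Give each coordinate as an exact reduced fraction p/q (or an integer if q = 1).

1. F_x = 2/3  [2·signedArea(FGD) = -79/3 ∩ FA · GE = 607/12]
2. F_y = 31/3  [2·signedArea(FGD) = -79/3 ∩ FA · GE = 607/12]
   → F = (2/3, 31/3)

F = (2/3, 31/3)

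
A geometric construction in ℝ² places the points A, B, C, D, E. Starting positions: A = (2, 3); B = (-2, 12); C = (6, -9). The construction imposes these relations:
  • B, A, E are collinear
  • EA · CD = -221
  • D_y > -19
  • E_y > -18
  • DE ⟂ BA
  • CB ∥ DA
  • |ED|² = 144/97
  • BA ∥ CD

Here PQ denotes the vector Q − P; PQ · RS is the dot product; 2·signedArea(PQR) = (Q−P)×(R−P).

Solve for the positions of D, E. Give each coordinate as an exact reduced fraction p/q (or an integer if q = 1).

D = (10, -18)
E = (1078/97, -1698/97)

1. D_x = 10  [CB ∥ DA ∩ BA ∥ CD]
2. D_y = -18  [CB ∥ DA ∩ BA ∥ CD]
   → D = (10, -18)
3. E_x = 1078/97  [B, A, E are collinear ∩ DE ⟂ BA]
4. E_y = -1698/97  [B, A, E are collinear ∩ DE ⟂ BA]
   → E = (1078/97, -1698/97)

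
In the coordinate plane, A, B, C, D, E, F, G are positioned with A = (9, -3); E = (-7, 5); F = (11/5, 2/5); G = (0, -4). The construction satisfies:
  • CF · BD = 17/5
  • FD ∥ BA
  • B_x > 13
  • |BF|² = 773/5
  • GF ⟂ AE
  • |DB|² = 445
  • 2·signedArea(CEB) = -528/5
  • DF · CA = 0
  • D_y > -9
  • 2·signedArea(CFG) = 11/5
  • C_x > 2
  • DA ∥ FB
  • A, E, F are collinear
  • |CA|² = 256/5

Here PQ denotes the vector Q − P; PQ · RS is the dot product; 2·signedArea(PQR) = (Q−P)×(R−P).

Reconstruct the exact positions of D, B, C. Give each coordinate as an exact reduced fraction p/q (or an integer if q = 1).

B = (67/5, 29/5)
C = (13/5, 1/5)
D = (-11/5, -42/5)

1. C_x = 13/5  [line 22/5·x + -11/5·y + -11 = 0 ∩ |CA|² = 256/5]
2. C_y = 1/5  [line 22/5·x + -11/5·y + -11 = 0 ∩ |CA|² = 256/5]
   → C = (13/5, 1/5)
3. B_x = 67/5  [line -24/5·x + -48/5·y + 120 = 0 ∩ |BF|² = 773/5]
4. B_y = 29/5  [line -24/5·x + -48/5·y + 120 = 0 ∩ |BF|² = 773/5]
   → B = (67/5, 29/5)
5. D_x = -11/5  [DF · CA = 0 ∩ DA ∥ FB]
6. D_y = -42/5  [DF · CA = 0 ∩ DA ∥ FB]
   → D = (-11/5, -42/5)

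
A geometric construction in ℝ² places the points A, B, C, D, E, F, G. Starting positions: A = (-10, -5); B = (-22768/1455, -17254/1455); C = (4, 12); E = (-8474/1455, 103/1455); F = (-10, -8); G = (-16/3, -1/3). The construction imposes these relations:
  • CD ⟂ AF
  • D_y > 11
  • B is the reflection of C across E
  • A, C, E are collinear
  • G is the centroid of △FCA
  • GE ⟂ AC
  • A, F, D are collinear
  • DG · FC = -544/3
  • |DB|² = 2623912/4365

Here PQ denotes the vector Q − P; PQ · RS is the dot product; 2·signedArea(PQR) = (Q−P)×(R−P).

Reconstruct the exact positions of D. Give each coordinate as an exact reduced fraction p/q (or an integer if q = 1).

1. D_x = -10  [A, F, D are collinear ∩ CD ⟂ AF]
2. D_y = 12  [A, F, D are collinear ∩ CD ⟂ AF]
   → D = (-10, 12)

D = (-10, 12)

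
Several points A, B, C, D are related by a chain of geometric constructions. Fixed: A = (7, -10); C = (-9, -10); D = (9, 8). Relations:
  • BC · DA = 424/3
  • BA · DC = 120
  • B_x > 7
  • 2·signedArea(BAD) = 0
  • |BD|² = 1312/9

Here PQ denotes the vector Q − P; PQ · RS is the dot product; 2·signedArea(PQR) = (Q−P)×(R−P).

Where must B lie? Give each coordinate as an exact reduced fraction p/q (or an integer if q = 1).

1. B_x = 23/3  [2·signedArea(BAD) = 0 ∩ BA · DC = 120]
2. B_y = -4  [2·signedArea(BAD) = 0 ∩ BA · DC = 120]
   → B = (23/3, -4)

B = (23/3, -4)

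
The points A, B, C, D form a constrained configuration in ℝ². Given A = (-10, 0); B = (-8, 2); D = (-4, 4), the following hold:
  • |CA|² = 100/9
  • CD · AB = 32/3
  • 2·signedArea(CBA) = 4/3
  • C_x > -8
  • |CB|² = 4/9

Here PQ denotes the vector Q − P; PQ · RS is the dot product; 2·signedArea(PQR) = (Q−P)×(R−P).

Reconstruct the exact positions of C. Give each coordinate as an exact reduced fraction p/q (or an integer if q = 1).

C = (-22/3, 2)

1. C_x = -22/3  [2·signedArea(CBA) = 4/3 ∩ CD · AB = 32/3]
2. C_y = 2  [2·signedArea(CBA) = 4/3 ∩ CD · AB = 32/3]
   → C = (-22/3, 2)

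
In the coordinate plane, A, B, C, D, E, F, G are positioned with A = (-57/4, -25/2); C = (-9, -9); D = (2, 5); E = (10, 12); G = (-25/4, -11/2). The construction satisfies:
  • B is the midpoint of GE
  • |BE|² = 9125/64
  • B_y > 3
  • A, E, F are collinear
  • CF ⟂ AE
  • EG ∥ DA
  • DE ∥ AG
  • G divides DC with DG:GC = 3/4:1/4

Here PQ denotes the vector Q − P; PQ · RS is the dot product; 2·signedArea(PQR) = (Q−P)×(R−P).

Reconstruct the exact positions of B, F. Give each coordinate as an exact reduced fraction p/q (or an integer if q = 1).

B = (15/8, 13/4)
F = (-188267/19013, -154142/19013)

1. B_x = 15/8  [B is the midpoint of GE]
2. B_y = 13/4  [B is the midpoint of GE]
   → B = (15/8, 13/4)
3. F_x = -188267/19013  [A, E, F are collinear ∩ CF ⟂ AE]
4. F_y = -154142/19013  [A, E, F are collinear ∩ CF ⟂ AE]
   → F = (-188267/19013, -154142/19013)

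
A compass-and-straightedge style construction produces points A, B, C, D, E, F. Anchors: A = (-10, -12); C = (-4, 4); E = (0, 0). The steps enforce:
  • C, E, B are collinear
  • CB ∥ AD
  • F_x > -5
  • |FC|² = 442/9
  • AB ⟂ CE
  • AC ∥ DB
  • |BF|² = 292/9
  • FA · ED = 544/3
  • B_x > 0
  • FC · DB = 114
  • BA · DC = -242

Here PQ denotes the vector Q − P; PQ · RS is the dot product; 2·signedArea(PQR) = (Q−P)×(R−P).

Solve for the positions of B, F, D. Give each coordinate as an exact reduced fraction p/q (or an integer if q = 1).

B = (1, -1)
D = (-5, -17)
F = (-13/3, -3)

1. B_x = 1  [C, E, B are collinear ∩ AB ⟂ CE]
2. B_y = -1  [C, E, B are collinear ∩ AB ⟂ CE]
   → B = (1, -1)
3. D_x = -5  [AC ∥ DB ∩ CB ∥ AD]
4. D_y = -17  [AC ∥ DB ∩ CB ∥ AD]
   → D = (-5, -17)
5. F_x = -13/3  [FA · ED = 544/3 ∩ FC · DB = 114]
6. F_y = -3  [FA · ED = 544/3 ∩ FC · DB = 114]
   → F = (-13/3, -3)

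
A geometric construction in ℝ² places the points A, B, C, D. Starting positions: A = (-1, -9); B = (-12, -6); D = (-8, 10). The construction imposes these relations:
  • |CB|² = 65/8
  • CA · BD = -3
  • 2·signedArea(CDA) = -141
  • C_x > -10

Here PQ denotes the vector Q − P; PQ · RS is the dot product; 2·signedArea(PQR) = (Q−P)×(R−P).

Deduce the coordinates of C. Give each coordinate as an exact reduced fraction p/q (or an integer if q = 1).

C = (-37/4, -27/4)

1. C_x = -37/4  [2·signedArea(CDA) = -141 ∩ CA · BD = -3]
2. C_y = -27/4  [2·signedArea(CDA) = -141 ∩ CA · BD = -3]
   → C = (-37/4, -27/4)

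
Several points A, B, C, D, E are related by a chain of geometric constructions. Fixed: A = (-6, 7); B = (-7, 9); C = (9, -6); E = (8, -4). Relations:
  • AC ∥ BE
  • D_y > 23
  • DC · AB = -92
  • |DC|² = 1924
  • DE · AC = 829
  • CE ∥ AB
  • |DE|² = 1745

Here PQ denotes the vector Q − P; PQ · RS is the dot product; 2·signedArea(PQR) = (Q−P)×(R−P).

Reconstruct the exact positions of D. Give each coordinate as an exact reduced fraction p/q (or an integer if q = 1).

D = (-23, 24)

1. D_x = -23  [DC · AB = -92 ∩ DE · AC = 829]
2. D_y = 24  [DC · AB = -92 ∩ DE · AC = 829]
   → D = (-23, 24)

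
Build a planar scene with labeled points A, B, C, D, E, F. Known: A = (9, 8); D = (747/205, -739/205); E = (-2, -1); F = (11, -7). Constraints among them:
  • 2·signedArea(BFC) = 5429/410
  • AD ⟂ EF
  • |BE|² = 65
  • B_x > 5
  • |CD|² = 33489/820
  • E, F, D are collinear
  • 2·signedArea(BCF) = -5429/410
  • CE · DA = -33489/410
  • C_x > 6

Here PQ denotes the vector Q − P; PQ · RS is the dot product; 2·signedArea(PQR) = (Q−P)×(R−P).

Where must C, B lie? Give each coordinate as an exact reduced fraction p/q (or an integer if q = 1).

B = (6, 0)
C = (1296/205, 901/410)

1. C_x = 1296/205  [line -1098/205·x + -2379/205·y + 24339/410 = 0 ∩ |CD|² = 33489/820]
2. C_y = 901/410  [line -1098/205·x + -2379/205·y + 24339/410 = 0 ∩ |CD|² = 33489/820]
   → C = (1296/205, 901/410)
3. B_x = 6  [line 3771/410·x + 959/205·y + -11313/205 = 0 ∩ |BE|² = 65]
4. B_y = 0  [line 3771/410·x + 959/205·y + -11313/205 = 0 ∩ |BE|² = 65]
   → B = (6, 0)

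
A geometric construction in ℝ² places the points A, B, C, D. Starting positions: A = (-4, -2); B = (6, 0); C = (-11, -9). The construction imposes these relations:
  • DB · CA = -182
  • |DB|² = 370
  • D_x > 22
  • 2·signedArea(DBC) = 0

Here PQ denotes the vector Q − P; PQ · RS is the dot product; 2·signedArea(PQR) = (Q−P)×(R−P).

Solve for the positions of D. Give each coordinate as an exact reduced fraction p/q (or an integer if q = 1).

D = (23, 9)

1. D_x = 23  [2·signedArea(DBC) = 0 ∩ DB · CA = -182]
2. D_y = 9  [2·signedArea(DBC) = 0 ∩ DB · CA = -182]
   → D = (23, 9)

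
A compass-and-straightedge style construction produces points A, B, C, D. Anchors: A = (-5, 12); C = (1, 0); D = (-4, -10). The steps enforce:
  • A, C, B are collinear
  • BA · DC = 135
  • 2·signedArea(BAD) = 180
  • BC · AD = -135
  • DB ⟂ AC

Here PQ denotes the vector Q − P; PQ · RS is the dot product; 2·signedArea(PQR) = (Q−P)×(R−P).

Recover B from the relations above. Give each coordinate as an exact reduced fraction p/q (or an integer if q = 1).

1. B_x = 4  [A, C, B are collinear ∩ DB ⟂ AC]
2. B_y = -6  [A, C, B are collinear ∩ DB ⟂ AC]
   → B = (4, -6)

B = (4, -6)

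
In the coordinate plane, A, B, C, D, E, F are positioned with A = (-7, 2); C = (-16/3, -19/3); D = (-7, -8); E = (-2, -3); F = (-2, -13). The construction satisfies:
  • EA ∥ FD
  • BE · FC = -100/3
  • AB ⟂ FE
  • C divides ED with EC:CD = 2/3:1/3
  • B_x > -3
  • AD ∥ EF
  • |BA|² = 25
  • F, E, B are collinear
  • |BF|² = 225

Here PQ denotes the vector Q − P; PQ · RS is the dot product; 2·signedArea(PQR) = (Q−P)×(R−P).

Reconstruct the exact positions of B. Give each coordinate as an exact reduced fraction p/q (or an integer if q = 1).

1. B_x = -2  [F, E, B are collinear ∩ AB ⟂ FE]
2. B_y = 2  [F, E, B are collinear ∩ AB ⟂ FE]
   → B = (-2, 2)

B = (-2, 2)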